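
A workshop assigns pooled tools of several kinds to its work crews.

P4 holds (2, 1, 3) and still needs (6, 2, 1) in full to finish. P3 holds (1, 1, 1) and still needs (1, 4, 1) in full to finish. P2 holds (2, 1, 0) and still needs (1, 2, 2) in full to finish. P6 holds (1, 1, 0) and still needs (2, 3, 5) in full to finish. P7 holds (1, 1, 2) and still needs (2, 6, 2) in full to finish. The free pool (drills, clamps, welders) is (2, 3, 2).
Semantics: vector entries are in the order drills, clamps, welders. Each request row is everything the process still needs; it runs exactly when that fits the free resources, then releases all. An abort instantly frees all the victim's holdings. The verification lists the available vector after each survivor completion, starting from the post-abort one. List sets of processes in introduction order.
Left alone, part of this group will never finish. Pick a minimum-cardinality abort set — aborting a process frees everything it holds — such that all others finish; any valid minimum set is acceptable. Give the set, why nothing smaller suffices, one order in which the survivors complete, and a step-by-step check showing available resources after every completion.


The answer: abort P4.
Key observation: P6 was stuck for good until P4 gave back (2, 1, 3); in the order shown it finishes at step 1.
Minimality: the empty abort set fails — the state is deadlocked as it stands.
The survivors complete as P6, P3, P2, P7. Verifying each step (starting from the post-abort pool):
  pool = (4, 4, 5)
  P6 needs (2, 3, 5) <= (4, 4, 5) -> finishes; pool += (1, 1, 0) = (5, 5, 5)
  P3 needs (1, 4, 1) <= (5, 5, 5) -> finishes; pool += (1, 1, 1) = (6, 6, 6)
  P2 needs (1, 2, 2) <= (6, 6, 6) -> finishes; pool += (2, 1, 0) = (8, 7, 6)
  P7 needs (2, 6, 2) <= (8, 7, 6) -> finishes; pool += (1, 1, 2) = (9, 8, 8)


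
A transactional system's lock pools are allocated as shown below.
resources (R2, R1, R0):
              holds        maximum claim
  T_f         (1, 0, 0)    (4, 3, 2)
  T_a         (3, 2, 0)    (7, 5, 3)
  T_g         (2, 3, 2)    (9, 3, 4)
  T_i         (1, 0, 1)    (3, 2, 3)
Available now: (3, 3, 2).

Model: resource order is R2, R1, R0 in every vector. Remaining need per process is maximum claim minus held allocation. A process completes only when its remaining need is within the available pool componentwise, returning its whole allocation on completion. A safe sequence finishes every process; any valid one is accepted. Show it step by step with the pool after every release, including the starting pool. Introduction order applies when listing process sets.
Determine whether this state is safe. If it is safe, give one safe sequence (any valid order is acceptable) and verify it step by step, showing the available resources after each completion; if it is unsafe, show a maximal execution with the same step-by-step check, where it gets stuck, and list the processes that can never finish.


SAFE. One safe sequence: T_f, T_i, T_a, T_g.
Key observation: T_f marks the first exact bind of the order: its need (3, 3, 2) fits the free (3, 3, 2) with zero slack on a requested resource.
Step-by-step check:
  pool = (3, 3, 2)
  T_f needs (3, 3, 2) <= (3, 3, 2) -> finishes; pool += (1, 0, 0) = (4, 3, 2)
  T_i needs (2, 2, 2) <= (4, 3, 2) -> finishes; pool += (1, 0, 1) = (5, 3, 3)
  T_a needs (4, 3, 3) <= (5, 3, 3) -> finishes; pool += (3, 2, 0) = (8, 5, 3)
  T_g needs (7, 0, 2) <= (8, 5, 3) -> finishes; pool += (2, 3, 2) = (10, 8, 5)


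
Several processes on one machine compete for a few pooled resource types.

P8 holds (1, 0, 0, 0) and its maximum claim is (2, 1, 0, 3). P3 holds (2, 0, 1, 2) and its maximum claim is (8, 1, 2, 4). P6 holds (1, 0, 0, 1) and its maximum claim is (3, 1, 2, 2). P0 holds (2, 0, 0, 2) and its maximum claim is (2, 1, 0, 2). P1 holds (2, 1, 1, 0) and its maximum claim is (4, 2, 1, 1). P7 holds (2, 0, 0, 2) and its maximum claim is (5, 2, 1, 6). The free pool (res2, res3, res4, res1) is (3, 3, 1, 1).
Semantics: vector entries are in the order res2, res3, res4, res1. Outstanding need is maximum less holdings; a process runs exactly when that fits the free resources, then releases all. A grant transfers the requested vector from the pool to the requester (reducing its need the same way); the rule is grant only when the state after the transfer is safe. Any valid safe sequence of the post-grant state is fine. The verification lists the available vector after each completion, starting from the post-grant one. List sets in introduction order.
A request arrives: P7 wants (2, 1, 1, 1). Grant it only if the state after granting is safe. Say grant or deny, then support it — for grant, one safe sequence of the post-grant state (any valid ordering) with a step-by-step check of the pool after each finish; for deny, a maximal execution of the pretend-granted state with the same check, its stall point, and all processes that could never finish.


DENY — the pretend-granted state is unsafe.
Key observation: after P0, P1 the pool peaks at (5, 3, 1, 2), and each blocked process is short somewhere: P8 on res1; P3 on res2; P6 on res4; P7 on res1.
On the post-grant state, P0, P1 is a maximal run — nothing extends it. Verifying each step:
  pool = (1, 2, 0, 0)
  P0: need (0, 1, 0, 0) fits (1, 2, 0, 0); releases (2, 0, 0, 2), pool now (3, 2, 0, 2)
  P1: need (2, 1, 0, 1) fits (3, 2, 0, 2); releases (2, 1, 1, 0), pool now (5, 3, 1, 2)
  P8 still needs (1, 1, 0, 3) but only (5, 3, 1, 2) is free — short on res1
  P3 still needs (6, 1, 1, 2) but only (5, 3, 1, 2) is free — short on res2
  P6 still needs (2, 1, 2, 1) but only (5, 3, 1, 2) is free — short on res4
  P7 still needs (1, 1, 0, 3) but only (5, 3, 1, 2) is free — short on res1
Had the request been granted, P8, P3, P6 and P7 could never finish.


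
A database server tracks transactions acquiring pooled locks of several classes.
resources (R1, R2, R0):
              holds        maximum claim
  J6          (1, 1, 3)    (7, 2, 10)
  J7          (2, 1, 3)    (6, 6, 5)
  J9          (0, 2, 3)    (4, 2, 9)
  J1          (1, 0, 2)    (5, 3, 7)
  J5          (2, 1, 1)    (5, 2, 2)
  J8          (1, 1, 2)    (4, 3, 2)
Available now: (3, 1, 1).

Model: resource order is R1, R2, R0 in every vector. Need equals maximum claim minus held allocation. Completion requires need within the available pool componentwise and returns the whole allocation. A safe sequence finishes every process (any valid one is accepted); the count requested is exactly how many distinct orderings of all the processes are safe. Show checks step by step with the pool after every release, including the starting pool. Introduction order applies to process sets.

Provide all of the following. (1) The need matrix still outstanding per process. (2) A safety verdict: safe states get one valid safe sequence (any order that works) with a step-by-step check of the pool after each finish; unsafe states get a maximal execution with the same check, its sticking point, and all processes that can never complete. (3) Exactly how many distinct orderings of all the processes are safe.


(1) Need matrix, components ordered R1, R2, R0:
  J6: (6, 1, 7)
  J7: (4, 5, 2)
  J9: (4, 0, 6)
  J1: (4, 3, 5)
  J5: (3, 1, 1)
  J8: (3, 2, 0)
(2) The state is UNSAFE.
Key observation: after J5, J8 the pool peaks at (6, 3, 4), and each blocked process is short somewhere: J6 on R0; J7 on R2; J9 on R0; J1 on R0.
A maximal execution: J5, J8 — then nothing else fits. Verifying each step:
  pool = (3, 1, 1)
  J5 needs (3, 1, 1) <= (3, 1, 1) -> finishes; pool += (2, 1, 1) = (5, 2, 2)
  J8 needs (3, 2, 0) <= (5, 2, 2) -> finishes; pool += (1, 1, 2) = (6, 3, 4)
  blocked: J6 wants (6, 1, 7), pool (6, 3, 4) — not enough R0
  blocked: J7 wants (4, 5, 2), pool (6, 3, 4) — not enough R2
  blocked: J9 wants (4, 0, 6), pool (6, 3, 4) — not enough R0
  blocked: J1 wants (4, 3, 5), pool (6, 3, 4) — not enough R0
Permanently blocked: J6, J7, J9 and J1.
(3) Exactly 0 of the possible complete orderings are safe sequences.


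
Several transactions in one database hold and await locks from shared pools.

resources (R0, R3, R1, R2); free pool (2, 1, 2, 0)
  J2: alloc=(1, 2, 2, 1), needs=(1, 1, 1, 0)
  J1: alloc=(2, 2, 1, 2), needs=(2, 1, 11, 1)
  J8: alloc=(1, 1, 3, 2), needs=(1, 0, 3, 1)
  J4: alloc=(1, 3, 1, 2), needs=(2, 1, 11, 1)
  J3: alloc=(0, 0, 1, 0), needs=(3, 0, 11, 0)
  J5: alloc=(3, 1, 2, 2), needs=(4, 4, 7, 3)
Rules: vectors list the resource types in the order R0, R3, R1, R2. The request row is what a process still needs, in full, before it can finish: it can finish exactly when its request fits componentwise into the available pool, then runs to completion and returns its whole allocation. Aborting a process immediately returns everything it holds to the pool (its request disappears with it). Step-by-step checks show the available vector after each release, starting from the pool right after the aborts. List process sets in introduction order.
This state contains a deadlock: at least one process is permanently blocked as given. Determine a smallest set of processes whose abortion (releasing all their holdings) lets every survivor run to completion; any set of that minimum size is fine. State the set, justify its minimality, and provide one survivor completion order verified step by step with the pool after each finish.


Abort J4 and J3.
Key observation: before aborting J4 and J3, J1 was permanently blocked — no order could ever run it; afterwards it completes at step 4.
Minimality, checking each single-abort alternative: J2 alone leaves J1 blocked (short on R1); J1 alone leaves J4 blocked (short on R1); J8 alone leaves J1 blocked (short on R1); J4 alone leaves J1 blocked (short on R1); J3 alone leaves J1 blocked (short on R1); J5 alone leaves J1 blocked (short on R1).
One survivor order: J8, J2, J5, J1. Walking it through (post-abort pool first):
  pool = (3, 4, 4, 2)
  J8: need (1, 0, 3, 1) fits (3, 4, 4, 2); releases (1, 1, 3, 2), pool now (4, 5, 7, 4)
  J2: need (1, 1, 1, 0) fits (4, 5, 7, 4); releases (1, 2, 2, 1), pool now (5, 7, 9, 5)
  J5: need (4, 4, 7, 3) fits (5, 7, 9, 5); releases (3, 1, 2, 2), pool now (8, 8, 11, 7)
  J1: need (2, 1, 11, 1) fits (8, 8, 11, 7); releases (2, 2, 1, 2), pool now (10, 10, 12, 9)


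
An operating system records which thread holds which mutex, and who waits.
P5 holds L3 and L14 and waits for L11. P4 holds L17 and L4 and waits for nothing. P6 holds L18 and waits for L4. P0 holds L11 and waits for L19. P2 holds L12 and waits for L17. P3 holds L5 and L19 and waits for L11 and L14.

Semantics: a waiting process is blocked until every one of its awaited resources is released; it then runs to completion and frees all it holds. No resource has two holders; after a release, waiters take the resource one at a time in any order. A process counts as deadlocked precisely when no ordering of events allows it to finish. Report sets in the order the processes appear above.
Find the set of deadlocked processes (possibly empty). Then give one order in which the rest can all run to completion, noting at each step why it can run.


Deadlocked set: P5, P0 and P3.
Key observation: the loop P5 -> P0 -> P3 -> P5 blocks itself forever; no other process is dragged down with it.
The rest can finish in the order P4, P6, P2.
Step-by-step check:
  P4 waits on nothing -> runs at once and releases L17 and L4
  P6 waits on L4 — all released -> runs and releases L18
  P2 waits on L17 — all released -> runs and releases L12


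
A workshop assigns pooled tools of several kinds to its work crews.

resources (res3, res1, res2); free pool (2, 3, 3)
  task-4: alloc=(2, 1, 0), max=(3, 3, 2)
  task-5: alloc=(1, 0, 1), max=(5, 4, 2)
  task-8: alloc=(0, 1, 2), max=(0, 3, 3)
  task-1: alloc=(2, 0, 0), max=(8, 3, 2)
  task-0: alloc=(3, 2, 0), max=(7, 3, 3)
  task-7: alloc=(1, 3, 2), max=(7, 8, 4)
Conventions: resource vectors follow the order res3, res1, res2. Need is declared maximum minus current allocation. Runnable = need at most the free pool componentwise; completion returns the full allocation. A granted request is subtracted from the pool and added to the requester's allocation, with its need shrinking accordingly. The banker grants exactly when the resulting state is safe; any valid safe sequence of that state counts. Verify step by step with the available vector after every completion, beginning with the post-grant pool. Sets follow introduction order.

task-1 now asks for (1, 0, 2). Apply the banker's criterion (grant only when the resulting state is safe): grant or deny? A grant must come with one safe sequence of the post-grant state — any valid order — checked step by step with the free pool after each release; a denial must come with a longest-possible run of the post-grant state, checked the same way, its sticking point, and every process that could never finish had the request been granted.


DENY. Granting would leave the state unsafe.
Key observation: the wall is res3: completing task-8, task-4 brings the pool only to (3, 5, 3), and all the rest need more.
On the post-grant state, task-8, task-4 is a maximal run — nothing extends it. Step-by-step check:
  pool = (1, 3, 1)
  run task-8 (needs (0, 2, 1), free (1, 3, 1)); after release of (0, 1, 2) the pool is (1, 4, 3)
  run task-4 (needs (1, 2, 2), free (1, 4, 3)); after release of (2, 1, 0) the pool is (3, 5, 3)
  task-5 cannot run: need (4, 4, 1) vs free (3, 5, 3) (insufficient res3)
  task-1 cannot run: need (5, 3, 0) vs free (3, 5, 3) (insufficient res3)
  task-0 cannot run: need (4, 1, 3) vs free (3, 5, 3) (insufficient res3)
  task-7 cannot run: need (6, 5, 2) vs free (3, 5, 3) (insufficient res3)
Had the request been granted, task-5, task-1, task-0 and task-7 could never finish.


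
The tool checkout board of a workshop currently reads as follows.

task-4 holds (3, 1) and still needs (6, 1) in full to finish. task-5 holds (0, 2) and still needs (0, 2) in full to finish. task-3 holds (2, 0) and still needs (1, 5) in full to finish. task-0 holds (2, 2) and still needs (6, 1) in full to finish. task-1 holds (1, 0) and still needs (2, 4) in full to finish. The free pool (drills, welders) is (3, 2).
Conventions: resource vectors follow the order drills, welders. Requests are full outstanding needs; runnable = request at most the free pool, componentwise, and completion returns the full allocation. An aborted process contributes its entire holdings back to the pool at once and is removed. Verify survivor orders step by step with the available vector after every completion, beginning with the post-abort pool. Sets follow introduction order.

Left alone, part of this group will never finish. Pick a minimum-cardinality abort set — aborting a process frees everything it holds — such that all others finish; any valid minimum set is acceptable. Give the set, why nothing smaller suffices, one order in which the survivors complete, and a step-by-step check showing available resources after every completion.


The answer: abort task-4.
Key observation: task-0 could never have finished before the abort; with (3, 1) returned by task-4, it fits at step 3.
Minimality: the empty abort set fails — the state is deadlocked as it stands.
The survivors complete as task-5, task-1, task-0, task-3. Verifying each step (starting from the post-abort pool):
  pool = (6, 3)
  run task-5 (needs (0, 2), free (6, 3)); after release of (0, 2) the pool is (6, 5)
  run task-1 (needs (2, 4), free (6, 5)); after release of (1, 0) the pool is (7, 5)
  run task-0 (needs (6, 1), free (7, 5)); after release of (2, 2) the pool is (9, 7)
  run task-3 (needs (1, 5), free (9, 7)); after release of (2, 0) the pool is (11, 7)


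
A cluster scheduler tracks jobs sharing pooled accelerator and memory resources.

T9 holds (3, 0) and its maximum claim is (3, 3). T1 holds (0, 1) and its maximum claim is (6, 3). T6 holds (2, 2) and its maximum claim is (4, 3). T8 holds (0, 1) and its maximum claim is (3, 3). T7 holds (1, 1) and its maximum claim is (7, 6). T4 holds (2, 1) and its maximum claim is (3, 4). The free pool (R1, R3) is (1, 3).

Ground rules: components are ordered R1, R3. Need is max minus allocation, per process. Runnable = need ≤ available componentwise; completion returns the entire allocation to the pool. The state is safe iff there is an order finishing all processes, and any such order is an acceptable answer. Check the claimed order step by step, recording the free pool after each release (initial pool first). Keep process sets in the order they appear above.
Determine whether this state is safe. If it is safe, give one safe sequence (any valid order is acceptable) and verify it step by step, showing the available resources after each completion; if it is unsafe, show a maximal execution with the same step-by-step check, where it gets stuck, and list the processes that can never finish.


The state is SAFE; one workable sequence: T4, T6, T9, T8, T7, T1.
Key observation: at T4 the run first touches a limit — (1, 3) against (1, 3), exact on a resource it actually requests.
Step-by-step check:
  pool = (1, 3)
  T4: need (1, 3) fits (1, 3); releases (2, 1), pool now (3, 4)
  T6: need (2, 1) fits (3, 4); releases (2, 2), pool now (5, 6)
  T9: need (0, 3) fits (5, 6); releases (3, 0), pool now (8, 6)
  T8: need (3, 2) fits (8, 6); releases (0, 1), pool now (8, 7)
  T7: need (6, 5) fits (8, 7); releases (1, 1), pool now (9, 8)
  T1: need (6, 2) fits (9, 8); releases (0, 1), pool now (9, 9)


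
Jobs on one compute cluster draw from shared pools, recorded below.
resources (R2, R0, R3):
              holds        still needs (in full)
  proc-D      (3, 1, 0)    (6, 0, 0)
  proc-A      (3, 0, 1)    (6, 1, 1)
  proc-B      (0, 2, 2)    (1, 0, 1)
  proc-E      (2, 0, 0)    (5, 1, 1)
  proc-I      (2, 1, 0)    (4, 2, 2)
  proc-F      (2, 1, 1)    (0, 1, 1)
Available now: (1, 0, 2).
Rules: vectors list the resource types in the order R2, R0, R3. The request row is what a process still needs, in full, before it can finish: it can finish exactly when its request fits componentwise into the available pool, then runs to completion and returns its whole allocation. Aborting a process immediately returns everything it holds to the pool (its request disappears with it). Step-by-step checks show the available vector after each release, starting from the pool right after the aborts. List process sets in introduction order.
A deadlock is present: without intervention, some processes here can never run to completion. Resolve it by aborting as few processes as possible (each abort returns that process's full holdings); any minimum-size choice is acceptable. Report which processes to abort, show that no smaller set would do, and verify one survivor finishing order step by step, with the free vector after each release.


Abort proc-A.
Key observation: no ordering could ever have run proc-D before the abort of proc-A; with (3, 0, 1) back in the pool it fits at step 3.
No smaller set exists: with zero aborts the deadlock remains.
Survivors finish in the order: proc-B, proc-F, proc-D, proc-E, proc-I. Step-by-step check (pool after the aborts first):
  pool = (4, 0, 3)
  proc-B: need (1, 0, 1) fits (4, 0, 3); releases (0, 2, 2), pool now (4, 2, 5)
  proc-F: need (0, 1, 1) fits (4, 2, 5); releases (2, 1, 1), pool now (6, 3, 6)
  proc-D: need (6, 0, 0) fits (6, 3, 6); releases (3, 1, 0), pool now (9, 4, 6)
  proc-E: need (5, 1, 1) fits (9, 4, 6); releases (2, 0, 0), pool now (11, 4, 6)
  proc-I: need (4, 2, 2) fits (11, 4, 6); releases (2, 1, 0), pool now (13, 5, 6)


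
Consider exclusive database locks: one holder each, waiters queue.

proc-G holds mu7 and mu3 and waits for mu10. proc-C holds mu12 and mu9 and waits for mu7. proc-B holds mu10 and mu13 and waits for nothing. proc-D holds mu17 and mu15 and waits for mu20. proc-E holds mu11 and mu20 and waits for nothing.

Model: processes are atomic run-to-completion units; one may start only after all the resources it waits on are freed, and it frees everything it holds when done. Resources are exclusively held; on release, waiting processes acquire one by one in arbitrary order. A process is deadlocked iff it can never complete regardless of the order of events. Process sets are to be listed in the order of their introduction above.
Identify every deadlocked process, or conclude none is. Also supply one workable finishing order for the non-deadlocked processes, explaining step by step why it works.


Nothing here is deadlocked.
Key observation: all waits point, directly or indirectly, at processes that can finish, so nothing is permanently blocked.
One completion order for the rest: proc-E, proc-D, proc-B, proc-G, proc-C.
Step-by-step check:
  proc-E waits on nothing -> runs at once and releases mu11 and mu20
  proc-D waits on mu20 — all released -> runs and releases mu17 and mu15
  proc-B waits on nothing -> runs at once and releases mu10 and mu13
  proc-G waits on mu10 — all released -> runs and releases mu7 and mu3
  proc-C waits on mu7 — all released -> runs and releases mu12 and mu9


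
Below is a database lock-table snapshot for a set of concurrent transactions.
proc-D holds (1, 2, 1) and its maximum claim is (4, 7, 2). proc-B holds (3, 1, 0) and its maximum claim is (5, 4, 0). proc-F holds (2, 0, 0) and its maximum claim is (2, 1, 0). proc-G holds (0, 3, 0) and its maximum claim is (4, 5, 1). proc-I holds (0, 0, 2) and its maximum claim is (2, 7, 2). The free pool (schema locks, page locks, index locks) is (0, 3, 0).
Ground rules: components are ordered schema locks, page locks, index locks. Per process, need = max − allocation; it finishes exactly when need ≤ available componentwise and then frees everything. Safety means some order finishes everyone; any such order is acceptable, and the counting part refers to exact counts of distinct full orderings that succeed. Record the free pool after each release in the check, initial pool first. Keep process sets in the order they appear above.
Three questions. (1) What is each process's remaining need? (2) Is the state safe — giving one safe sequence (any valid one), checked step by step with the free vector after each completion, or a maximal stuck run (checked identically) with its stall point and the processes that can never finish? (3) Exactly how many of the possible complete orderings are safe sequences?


(1) Need matrix, components ordered schema locks, page locks, index locks:
  proc-D: (3, 5, 1)
  proc-B: (2, 3, 0)
  proc-F: (0, 1, 0)
  proc-G: (4, 2, 1)
  proc-I: (2, 7, 0)
(2) UNSAFE — no complete ordering exists.
Key observation: after proc-F, proc-B the pool peaks at (5, 4, 0), and each blocked process is short somewhere: proc-D on page locks, index locks; proc-G on index locks; proc-I on page locks.
The run proc-F, proc-B cannot be extended any further. Step-by-step check:
  pool = (0, 3, 0)
  run proc-F (needs (0, 1, 0), free (0, 3, 0)); after release of (2, 0, 0) the pool is (2, 3, 0)
  run proc-B (needs (2, 3, 0), free (2, 3, 0)); after release of (3, 1, 0) the pool is (5, 4, 0)
  proc-D cannot run: need (3, 5, 1) vs free (5, 4, 0) (insufficient page locks and index locks)
  proc-G cannot run: need (4, 2, 1) vs free (5, 4, 0) (insufficient index locks)
  proc-I cannot run: need (2, 7, 0) vs free (5, 4, 0) (insufficient page locks)
Never able to finish: proc-D, proc-G and proc-I.
(3) Precisely 0 of the possible complete orderings are safe sequences.


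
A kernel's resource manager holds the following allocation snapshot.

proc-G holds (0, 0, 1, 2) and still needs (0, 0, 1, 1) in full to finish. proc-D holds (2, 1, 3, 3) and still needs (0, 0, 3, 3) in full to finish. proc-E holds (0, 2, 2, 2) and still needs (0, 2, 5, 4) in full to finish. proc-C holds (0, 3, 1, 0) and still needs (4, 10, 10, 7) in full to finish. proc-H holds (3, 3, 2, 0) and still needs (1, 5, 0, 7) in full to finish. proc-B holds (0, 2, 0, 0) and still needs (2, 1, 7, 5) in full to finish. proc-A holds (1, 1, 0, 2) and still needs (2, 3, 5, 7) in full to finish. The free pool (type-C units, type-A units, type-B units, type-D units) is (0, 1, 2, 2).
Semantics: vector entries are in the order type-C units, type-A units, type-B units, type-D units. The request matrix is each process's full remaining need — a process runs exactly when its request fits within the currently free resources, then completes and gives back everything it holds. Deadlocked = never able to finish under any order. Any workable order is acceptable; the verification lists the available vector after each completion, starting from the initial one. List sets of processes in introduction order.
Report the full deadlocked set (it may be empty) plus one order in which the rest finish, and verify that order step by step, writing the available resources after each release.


The deadlocked set is empty.
Key observation: the pool covers proc-G at once, and every later process fits after earlier releases.
One completion order for the rest: proc-G, proc-D, proc-E, proc-A, proc-B, proc-H, proc-C. Check, step by step:
  pool = (0, 1, 2, 2)
  proc-G: need (0, 0, 1, 1) fits (0, 1, 2, 2); releases (0, 0, 1, 2), pool now (0, 1, 3, 4)
  proc-D: need (0, 0, 3, 3) fits (0, 1, 3, 4); releases (2, 1, 3, 3), pool now (2, 2, 6, 7)
  proc-E: need (0, 2, 5, 4) fits (2, 2, 6, 7); releases (0, 2, 2, 2), pool now (2, 4, 8, 9)
  proc-A: need (2, 3, 5, 7) fits (2, 4, 8, 9); releases (1, 1, 0, 2), pool now (3, 5, 8, 11)
  proc-B: need (2, 1, 7, 5) fits (3, 5, 8, 11); releases (0, 2, 0, 0), pool now (3, 7, 8, 11)
  proc-H: need (1, 5, 0, 7) fits (3, 7, 8, 11); releases (3, 3, 2, 0), pool now (6, 10, 10, 11)
  proc-C: need (4, 10, 10, 7) fits (6, 10, 10, 11); releases (0, 3, 1, 0), pool now (6, 13, 11, 11)


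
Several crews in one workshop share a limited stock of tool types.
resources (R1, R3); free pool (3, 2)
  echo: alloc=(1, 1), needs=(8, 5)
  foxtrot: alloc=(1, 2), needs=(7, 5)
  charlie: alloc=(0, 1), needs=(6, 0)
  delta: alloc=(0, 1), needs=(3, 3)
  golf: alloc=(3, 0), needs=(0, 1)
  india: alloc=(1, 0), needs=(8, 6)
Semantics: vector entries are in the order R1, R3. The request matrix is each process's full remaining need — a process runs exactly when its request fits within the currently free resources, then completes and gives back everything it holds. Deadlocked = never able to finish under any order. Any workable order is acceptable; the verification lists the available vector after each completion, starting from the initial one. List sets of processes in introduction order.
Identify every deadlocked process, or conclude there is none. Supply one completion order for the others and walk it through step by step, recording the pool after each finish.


Deadlocked: echo, foxtrot and india.
Key observation: after golf, charlie, delta complete, (6, 4) is the best the pool ever gets, yet each leftover process wants more R1.
One completion order for the rest: golf, charlie, delta. Walking it through:
  pool = (3, 2)
  run golf (needs (0, 1), free (3, 2)); after release of (3, 0) the pool is (6, 2)
  run charlie (needs (6, 0), free (6, 2)); after release of (0, 1) the pool is (6, 3)
  run delta (needs (3, 3), free (6, 3)); after release of (0, 1) the pool is (6, 4)
The blocked processes can never fit:
  blocked: echo wants (8, 5), pool (6, 4) — not enough R1 and R3
  blocked: foxtrot wants (7, 5), pool (6, 4) — not enough R1 and R3
  blocked: india wants (8, 6), pool (6, 4) — not enough R1 and R3


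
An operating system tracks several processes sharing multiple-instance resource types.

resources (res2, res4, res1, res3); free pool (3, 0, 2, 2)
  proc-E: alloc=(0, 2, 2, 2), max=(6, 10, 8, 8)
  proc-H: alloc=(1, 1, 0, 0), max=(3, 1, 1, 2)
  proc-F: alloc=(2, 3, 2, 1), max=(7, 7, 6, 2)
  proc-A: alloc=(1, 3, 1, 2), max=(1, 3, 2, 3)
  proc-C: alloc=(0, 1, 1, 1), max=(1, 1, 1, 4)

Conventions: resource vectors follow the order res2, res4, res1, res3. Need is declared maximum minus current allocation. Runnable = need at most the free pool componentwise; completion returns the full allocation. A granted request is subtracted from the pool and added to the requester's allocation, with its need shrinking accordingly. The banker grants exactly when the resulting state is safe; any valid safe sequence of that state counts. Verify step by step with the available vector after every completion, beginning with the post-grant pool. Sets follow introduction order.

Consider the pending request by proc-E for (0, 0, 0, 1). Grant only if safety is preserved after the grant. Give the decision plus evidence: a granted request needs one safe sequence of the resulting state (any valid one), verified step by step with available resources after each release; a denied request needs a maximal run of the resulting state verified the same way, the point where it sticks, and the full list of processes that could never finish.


GRANT: granting preserves safety; a valid post-grant sequence is proc-A, proc-C, proc-H, proc-F, proc-E.
Key observation: even at the reduced pool (3, 0, 2, 1), proc-A fits immediately, so safety survives the grant.
Check on the post-grant state, step by step:
  pool = (3, 0, 2, 1)
  run proc-A (needs (0, 0, 1, 1), free (3, 0, 2, 1)); after release of (1, 3, 1, 2) the pool is (4, 3, 3, 3)
  run proc-C (needs (1, 0, 0, 3), free (4, 3, 3, 3)); after release of (0, 1, 1, 1) the pool is (4, 4, 4, 4)
  run proc-H (needs (2, 0, 1, 2), free (4, 4, 4, 4)); after release of (1, 1, 0, 0) the pool is (5, 5, 4, 4)
  run proc-F (needs (5, 4, 4, 1), free (5, 5, 4, 4)); after release of (2, 3, 2, 1) the pool is (7, 8, 6, 5)
  run proc-E (needs (6, 8, 6, 5), free (7, 8, 6, 5)); after release of (0, 2, 2, 3) the pool is (7, 10, 8, 8)


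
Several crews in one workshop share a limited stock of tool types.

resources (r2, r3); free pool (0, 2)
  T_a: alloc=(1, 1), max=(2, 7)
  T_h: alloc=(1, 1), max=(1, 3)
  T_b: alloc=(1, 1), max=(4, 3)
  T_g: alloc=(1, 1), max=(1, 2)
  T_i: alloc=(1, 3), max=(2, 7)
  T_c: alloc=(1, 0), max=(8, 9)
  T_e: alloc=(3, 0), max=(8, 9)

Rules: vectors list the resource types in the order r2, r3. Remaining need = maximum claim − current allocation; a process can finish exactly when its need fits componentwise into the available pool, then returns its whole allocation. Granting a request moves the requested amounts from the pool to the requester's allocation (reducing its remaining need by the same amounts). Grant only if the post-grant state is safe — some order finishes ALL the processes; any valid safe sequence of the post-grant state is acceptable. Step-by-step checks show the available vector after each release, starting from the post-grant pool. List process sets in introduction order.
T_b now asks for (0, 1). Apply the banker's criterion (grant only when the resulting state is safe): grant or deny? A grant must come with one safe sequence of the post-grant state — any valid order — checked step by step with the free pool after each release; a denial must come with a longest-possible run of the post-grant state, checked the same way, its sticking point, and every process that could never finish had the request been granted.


DENY — the pretend-granted state is unsafe.
Key observation: after T_g, T_h the pool peaks at (2, 3), and each blocked process is short somewhere: T_a on r3; T_b on r2; T_i on r3; T_c on r2, r3; T_e on r2, r3.
On the post-grant state, T_g, T_h is a maximal run — nothing extends it. Check, step by step:
  pool = (0, 1)
  T_g: need (0, 1) fits (0, 1); releases (1, 1), pool now (1, 2)
  T_h: need (0, 2) fits (1, 2); releases (1, 1), pool now (2, 3)
  T_a still needs (1, 6) but only (2, 3) is free — short on r3
  T_b still needs (3, 1) but only (2, 3) is free — short on r2
  T_i still needs (1, 4) but only (2, 3) is free — short on r3
  T_c still needs (7, 9) but only (2, 3) is free — short on r2 and r3
  T_e still needs (5, 9) but only (2, 3) is free — short on r2 and r3
Had the request been granted, T_a, T_b, T_i, T_c and T_e could never finish.


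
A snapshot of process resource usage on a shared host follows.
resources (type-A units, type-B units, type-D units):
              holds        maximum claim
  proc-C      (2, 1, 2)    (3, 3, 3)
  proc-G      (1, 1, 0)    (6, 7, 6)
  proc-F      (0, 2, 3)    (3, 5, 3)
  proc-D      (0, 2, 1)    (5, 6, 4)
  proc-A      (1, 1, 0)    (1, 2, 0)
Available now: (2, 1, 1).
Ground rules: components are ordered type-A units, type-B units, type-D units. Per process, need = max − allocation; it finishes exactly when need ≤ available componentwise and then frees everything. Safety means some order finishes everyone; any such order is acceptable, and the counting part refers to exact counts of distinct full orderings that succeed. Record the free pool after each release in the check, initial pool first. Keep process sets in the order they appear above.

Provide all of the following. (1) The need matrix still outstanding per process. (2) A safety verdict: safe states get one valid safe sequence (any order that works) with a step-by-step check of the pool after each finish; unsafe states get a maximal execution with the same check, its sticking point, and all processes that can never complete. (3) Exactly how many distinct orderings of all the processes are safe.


(1) Remaining need (order type-A units, type-B units, type-D units):
  proc-C: (1, 2, 1)
  proc-G: (5, 6, 6)
  proc-F: (3, 3, 0)
  proc-D: (5, 4, 3)
  proc-A: (0, 1, 0)
(2) SAFE, for example via the order proc-A, proc-C, proc-F, proc-D, proc-G.
Key observation: proc-A marks the first exact bind of the order: its need (0, 1, 0) fits the free (2, 1, 1) with zero slack on a requested resource.
Check, step by step:
  pool = (2, 1, 1)
  proc-A: need (0, 1, 0) fits (2, 1, 1); releases (1, 1, 0), pool now (3, 2, 1)
  proc-C: need (1, 2, 1) fits (3, 2, 1); releases (2, 1, 2), pool now (5, 3, 3)
  proc-F: need (3, 3, 0) fits (5, 3, 3); releases (0, 2, 3), pool now (5, 5, 6)
  proc-D: need (5, 4, 3) fits (5, 5, 6); releases (0, 2, 1), pool now (5, 7, 7)
  proc-G: need (5, 6, 6) fits (5, 7, 7); releases (1, 1, 0), pool now (6, 8, 7)
(3) Exactly 1 of the possible complete orderings is a safe sequence.


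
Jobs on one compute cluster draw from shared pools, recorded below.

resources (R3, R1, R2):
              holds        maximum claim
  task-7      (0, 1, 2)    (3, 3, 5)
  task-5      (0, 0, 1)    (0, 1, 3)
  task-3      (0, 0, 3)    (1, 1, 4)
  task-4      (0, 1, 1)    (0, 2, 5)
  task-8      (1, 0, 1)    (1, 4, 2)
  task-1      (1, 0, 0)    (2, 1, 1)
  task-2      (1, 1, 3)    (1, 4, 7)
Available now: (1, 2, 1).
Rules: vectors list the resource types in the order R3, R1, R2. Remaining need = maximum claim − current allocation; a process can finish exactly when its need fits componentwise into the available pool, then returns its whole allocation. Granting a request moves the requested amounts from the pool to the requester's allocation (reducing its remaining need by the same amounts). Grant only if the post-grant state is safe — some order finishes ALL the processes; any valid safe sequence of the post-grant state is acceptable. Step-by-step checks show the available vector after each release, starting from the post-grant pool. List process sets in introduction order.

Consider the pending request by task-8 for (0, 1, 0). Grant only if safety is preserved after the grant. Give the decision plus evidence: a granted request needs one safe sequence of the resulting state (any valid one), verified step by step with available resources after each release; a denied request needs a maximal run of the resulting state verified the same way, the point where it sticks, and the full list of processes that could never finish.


DENY: after the grant no complete ordering would exist.
Key observation: after task-3, task-5, task-4, task-1 the pool peaks at (2, 2, 6), and each blocked process is short somewhere: task-7 on R3; task-8 on R1; task-2 on R1.
Pretend the grant happened; the run task-3, task-5, task-4, task-1 goes as far as possible. Check, step by step:
  pool = (1, 1, 1)
  task-3 needs (1, 1, 1) <= (1, 1, 1) -> finishes; pool += (0, 0, 3) = (1, 1, 4)
  task-5 needs (0, 1, 2) <= (1, 1, 4) -> finishes; pool += (0, 0, 1) = (1, 1, 5)
  task-4 needs (0, 1, 4) <= (1, 1, 5) -> finishes; pool += (0, 1, 1) = (1, 2, 6)
  task-1 needs (1, 1, 1) <= (1, 2, 6) -> finishes; pool += (1, 0, 0) = (2, 2, 6)
  task-7 still needs (3, 2, 3) but only (2, 2, 6) is free — short on R3
  task-8 still needs (0, 3, 1) but only (2, 2, 6) is free — short on R1
  task-2 still needs (0, 3, 4) but only (2, 2, 6) is free — short on R1
Had the request been granted, task-7, task-8 and task-2 could never finish.


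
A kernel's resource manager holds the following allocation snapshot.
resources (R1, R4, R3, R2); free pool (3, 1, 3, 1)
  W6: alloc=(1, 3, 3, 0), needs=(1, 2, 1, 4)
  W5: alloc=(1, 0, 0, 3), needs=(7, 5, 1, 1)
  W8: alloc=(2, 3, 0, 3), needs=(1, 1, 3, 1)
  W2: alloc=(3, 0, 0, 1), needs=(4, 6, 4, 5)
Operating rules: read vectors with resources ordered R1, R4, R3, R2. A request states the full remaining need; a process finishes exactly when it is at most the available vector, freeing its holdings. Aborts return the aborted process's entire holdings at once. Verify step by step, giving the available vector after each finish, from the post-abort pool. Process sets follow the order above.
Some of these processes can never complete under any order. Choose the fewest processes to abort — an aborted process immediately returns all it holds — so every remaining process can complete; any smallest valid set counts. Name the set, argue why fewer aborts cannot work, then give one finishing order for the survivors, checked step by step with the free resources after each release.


Minimum abort set: W5.
Key observation: before aborting W5, W2 was permanently blocked — no order could ever run it; afterwards it completes at step 3.
Minimality: the empty abort set fails — the state is deadlocked as it stands.
The survivors complete as W8, W6, W2. Verifying each step (starting from the post-abort pool):
  pool = (4, 1, 3, 4)
  run W8 (needs (1, 1, 3, 1), free (4, 1, 3, 4)); after release of (2, 3, 0, 3) the pool is (6, 4, 3, 7)
  run W6 (needs (1, 2, 1, 4), free (6, 4, 3, 7)); after release of (1, 3, 3, 0) the pool is (7, 7, 6, 7)
  run W2 (needs (4, 6, 4, 5), free (7, 7, 6, 7)); after release of (3, 0, 0, 1) the pool is (10, 7, 6, 8)


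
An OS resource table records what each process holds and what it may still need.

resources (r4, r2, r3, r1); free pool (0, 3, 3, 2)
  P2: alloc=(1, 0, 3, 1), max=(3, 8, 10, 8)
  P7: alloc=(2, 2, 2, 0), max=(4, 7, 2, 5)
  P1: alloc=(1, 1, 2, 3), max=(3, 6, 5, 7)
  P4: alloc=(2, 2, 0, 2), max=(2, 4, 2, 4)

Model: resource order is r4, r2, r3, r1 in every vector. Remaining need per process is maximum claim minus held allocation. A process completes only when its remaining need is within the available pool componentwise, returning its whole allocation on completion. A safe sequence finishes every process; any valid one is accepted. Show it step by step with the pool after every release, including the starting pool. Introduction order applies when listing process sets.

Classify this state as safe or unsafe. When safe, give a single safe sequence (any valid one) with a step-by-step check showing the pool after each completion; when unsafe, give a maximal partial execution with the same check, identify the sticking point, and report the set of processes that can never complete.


SAFE, for example via the order P4, P1, P7, P2.
Key observation: the order's first zero-slack moment is P4 ((0, 2, 2, 2) needed, (0, 3, 3, 2) free — a requested resource with nothing to spare).
Check, step by step:
  pool = (0, 3, 3, 2)
  run P4 (needs (0, 2, 2, 2), free (0, 3, 3, 2)); after release of (2, 2, 0, 2) the pool is (2, 5, 3, 4)
  run P1 (needs (2, 5, 3, 4), free (2, 5, 3, 4)); after release of (1, 1, 2, 3) the pool is (3, 6, 5, 7)
  run P7 (needs (2, 5, 0, 5), free (3, 6, 5, 7)); after release of (2, 2, 2, 0) the pool is (5, 8, 7, 7)
  run P2 (needs (2, 8, 7, 7), free (5, 8, 7, 7)); after release of (1, 0, 3, 1) the pool is (6, 8, 10, 8)


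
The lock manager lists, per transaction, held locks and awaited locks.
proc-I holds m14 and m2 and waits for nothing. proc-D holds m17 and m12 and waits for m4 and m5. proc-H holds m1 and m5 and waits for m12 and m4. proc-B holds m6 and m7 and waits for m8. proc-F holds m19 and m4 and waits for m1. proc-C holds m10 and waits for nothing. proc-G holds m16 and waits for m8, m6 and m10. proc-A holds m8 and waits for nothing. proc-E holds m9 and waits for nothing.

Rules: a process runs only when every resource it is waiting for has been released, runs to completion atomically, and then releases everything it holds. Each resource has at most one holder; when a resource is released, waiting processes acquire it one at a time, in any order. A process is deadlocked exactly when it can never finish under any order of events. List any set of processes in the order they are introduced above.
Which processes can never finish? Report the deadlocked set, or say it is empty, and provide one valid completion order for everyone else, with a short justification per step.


The deadlocked set is proc-D, proc-H and proc-F.
Key observation: the cycle proc-D -> proc-H -> proc-D can never break — each member waits on the next; proc-F is caught in further circular waits.
One completion order for the rest: proc-A, proc-I, proc-B, proc-E, proc-C, proc-G.
Verifying each step:
  run proc-A (it waits on nothing); releases m8
  run proc-I (it waits on nothing); releases m14 and m2
  proc-B waits on m8 — all released -> runs and releases m6 and m7
  run proc-E (it waits on nothing); releases m9
  run proc-C (it waits on nothing); releases m10
  proc-G waits on m8, m6 and m10 — all released -> runs and releases m16
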